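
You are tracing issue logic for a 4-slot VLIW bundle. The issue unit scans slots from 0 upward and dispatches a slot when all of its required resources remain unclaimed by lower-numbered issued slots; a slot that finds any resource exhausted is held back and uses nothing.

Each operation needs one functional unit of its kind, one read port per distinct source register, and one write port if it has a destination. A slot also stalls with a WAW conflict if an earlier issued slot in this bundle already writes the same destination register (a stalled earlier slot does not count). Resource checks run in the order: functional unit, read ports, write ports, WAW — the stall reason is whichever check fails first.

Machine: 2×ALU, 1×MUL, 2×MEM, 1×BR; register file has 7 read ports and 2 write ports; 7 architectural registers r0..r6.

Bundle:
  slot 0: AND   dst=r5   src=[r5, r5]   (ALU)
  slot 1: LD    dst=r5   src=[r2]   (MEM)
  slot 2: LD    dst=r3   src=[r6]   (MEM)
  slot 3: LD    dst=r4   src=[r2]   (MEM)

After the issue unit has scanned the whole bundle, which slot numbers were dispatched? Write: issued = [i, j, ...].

issued = [0, 2]

#0 ALU src=r5,r5 dispatched  <A:1 Mu:1 Ld:2 B:1 rd:6 wr:1>
#1 MEM src=r2 held:WAW  <A:1 Mu:1 Ld:2 B:1 rd:6 wr:1>
#2 MEM src=r6 dispatched  <A:1 Mu:1 Ld:1 B:1 rd:5 wr:0>
#3 MEM src=r2 held:WR_PORT  <A:1 Mu:1 Ld:1 B:1 rd:5 wr:0>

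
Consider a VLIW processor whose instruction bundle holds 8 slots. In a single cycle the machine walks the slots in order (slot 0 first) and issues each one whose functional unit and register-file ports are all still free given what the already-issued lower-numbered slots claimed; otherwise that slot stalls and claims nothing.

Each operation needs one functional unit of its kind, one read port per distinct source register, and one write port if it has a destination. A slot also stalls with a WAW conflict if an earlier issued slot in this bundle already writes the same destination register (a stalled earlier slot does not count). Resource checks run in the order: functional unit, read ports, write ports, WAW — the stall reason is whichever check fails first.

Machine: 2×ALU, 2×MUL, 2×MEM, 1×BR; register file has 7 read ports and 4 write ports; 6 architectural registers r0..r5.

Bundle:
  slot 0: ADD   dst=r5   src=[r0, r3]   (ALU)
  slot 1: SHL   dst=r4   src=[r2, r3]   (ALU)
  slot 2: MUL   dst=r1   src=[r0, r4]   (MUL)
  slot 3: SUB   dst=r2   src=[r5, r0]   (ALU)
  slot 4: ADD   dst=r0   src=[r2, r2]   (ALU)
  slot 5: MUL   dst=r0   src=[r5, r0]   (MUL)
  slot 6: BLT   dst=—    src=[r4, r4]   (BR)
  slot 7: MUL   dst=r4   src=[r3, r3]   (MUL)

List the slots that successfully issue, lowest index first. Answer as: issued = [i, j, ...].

issued = [0, 1, 2, 6]

[0] ALU needs rd=2 wr=1: ok; after: ALU=1 MUL=2 MEM=2 BR=1, R=5, W=3
[1] ALU needs rd=2 wr=1: ok; after: ALU=0 MUL=2 MEM=2 BR=1, R=3, W=2
[2] MUL needs rd=2 wr=1: ok; after: ALU=0 MUL=1 MEM=2 BR=1, R=1, W=1
[3] ALU needs rd=2 wr=1: FU; after: ALU=0 MUL=1 MEM=2 BR=1, R=1, W=1
[4] ALU needs rd=1 wr=1: FU; after: ALU=0 MUL=1 MEM=2 BR=1, R=1, W=1
[5] MUL needs rd=2 wr=1: RD_PORT; after: ALU=0 MUL=1 MEM=2 BR=1, R=1, W=1
[6] BR needs rd=1 wr=0: ok; after: ALU=0 MUL=1 MEM=2 BR=0, R=0, W=1
[7] MUL needs rd=1 wr=1: RD_PORT; after: ALU=0 MUL=1 MEM=2 BR=0, R=0, W=1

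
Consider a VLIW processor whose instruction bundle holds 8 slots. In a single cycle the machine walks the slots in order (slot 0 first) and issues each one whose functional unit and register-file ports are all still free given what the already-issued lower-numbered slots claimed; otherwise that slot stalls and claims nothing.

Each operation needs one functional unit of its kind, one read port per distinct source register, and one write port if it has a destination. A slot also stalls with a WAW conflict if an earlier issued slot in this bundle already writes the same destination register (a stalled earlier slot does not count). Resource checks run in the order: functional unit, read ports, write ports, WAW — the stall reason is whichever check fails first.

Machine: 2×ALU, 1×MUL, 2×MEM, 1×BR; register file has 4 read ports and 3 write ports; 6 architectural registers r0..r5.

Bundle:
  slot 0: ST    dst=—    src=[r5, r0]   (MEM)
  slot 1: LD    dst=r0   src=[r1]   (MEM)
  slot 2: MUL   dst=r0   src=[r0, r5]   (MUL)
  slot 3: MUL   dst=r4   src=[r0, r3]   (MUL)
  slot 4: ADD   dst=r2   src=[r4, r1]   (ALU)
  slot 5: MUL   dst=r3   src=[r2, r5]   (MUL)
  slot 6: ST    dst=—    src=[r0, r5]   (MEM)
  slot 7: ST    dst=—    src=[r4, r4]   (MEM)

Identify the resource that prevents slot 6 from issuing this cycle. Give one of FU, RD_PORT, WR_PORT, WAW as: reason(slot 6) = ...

reason(slot 6) = FU

#0 MEM src=r5,r0 dispatched  <A:2 Mu:1 Ld:1 B:1 rd:2 wr:3>
#1 MEM src=r1 dispatched  <A:2 Mu:1 Ld:0 B:1 rd:1 wr:2>
#2 MUL src=r0,r5 held:RD_PORT  <A:2 Mu:1 Ld:0 B:1 rd:1 wr:2>
#3 MUL src=r0,r3 held:RD_PORT  <A:2 Mu:1 Ld:0 B:1 rd:1 wr:2>
#4 ALU src=r4,r1 held:RD_PORT  <A:2 Mu:1 Ld:0 B:1 rd:1 wr:2>
#5 MUL src=r2,r5 held:RD_PORT  <A:2 Mu:1 Ld:0 B:1 rd:1 wr:2>
#6 MEM src=r0,r5 held:FU  <A:2 Mu:1 Ld:0 B:1 rd:1 wr:2>
#7 MEM src=r4,r4 held:FU  <A:2 Mu:1 Ld:0 B:1 rd:1 wr:2>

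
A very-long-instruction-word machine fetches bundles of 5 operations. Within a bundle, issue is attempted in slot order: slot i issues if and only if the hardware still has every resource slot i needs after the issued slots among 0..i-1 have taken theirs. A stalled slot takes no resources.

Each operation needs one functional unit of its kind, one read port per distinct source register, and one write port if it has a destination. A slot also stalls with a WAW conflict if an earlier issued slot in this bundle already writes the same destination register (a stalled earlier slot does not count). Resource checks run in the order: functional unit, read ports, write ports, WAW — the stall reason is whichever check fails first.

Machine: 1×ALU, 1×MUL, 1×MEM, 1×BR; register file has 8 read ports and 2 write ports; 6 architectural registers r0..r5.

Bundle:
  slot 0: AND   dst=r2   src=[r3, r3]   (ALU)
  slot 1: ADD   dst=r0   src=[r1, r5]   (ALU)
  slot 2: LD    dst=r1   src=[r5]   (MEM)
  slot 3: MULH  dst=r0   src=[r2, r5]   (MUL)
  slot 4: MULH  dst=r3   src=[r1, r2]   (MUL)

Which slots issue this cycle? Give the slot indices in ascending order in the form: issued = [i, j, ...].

slot 0 (ALU): ISSUE — free A0,Mu1,Ld1,B1 rp7 wp1
slot 1 (ALU): stall FU — free A0,Mu1,Ld1,B1 rp7 wp1
slot 2 (MEM): ISSUE — free A0,Mu1,Ld0,B1 rp6 wp0
slot 3 (MUL): stall WR_PORT — free A0,Mu1,Ld0,B1 rp6 wp0
slot 4 (MUL): stall WR_PORT — free A0,Mu1,Ld0,B1 rp6 wp0

issued = [0, 2]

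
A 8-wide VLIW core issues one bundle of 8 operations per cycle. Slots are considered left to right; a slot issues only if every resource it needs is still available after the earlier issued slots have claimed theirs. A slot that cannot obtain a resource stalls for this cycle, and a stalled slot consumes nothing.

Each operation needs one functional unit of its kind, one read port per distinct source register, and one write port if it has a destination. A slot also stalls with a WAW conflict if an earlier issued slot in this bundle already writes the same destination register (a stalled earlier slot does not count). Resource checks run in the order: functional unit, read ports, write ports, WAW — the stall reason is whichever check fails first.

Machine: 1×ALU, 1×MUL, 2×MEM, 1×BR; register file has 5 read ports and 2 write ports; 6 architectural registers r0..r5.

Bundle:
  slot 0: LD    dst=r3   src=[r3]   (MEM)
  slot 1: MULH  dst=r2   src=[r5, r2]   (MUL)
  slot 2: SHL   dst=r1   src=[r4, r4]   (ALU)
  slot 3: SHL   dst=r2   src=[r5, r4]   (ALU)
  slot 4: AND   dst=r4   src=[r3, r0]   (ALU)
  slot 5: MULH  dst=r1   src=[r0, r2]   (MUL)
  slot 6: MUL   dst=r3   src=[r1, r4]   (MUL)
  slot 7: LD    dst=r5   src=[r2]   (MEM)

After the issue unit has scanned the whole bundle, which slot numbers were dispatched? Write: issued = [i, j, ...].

issued = [0, 1]

(0) want 1×MEM +1rd +1wr — yes → AL1|MU1|ME1|BR1|rd4|wr1
(1) want 1×MUL +2rd +1wr — yes → AL1|MU0|ME1|BR1|rd2|wr0
(2) want 1×ALU +1rd +1wr — WR_PORT → AL1|MU0|ME1|BR1|rd2|wr0
(3) want 1×ALU +2rd +1wr — WR_PORT → AL1|MU0|ME1|BR1|rd2|wr0
(4) want 1×ALU +2rd +1wr — WR_PORT → AL1|MU0|ME1|BR1|rd2|wr0
(5) want 1×MUL +2rd +1wr — FU → AL1|MU0|ME1|BR1|rd2|wr0
(6) want 1×MUL +2rd +1wr — FU → AL1|MU0|ME1|BR1|rd2|wr0
(7) want 1×MEM +1rd +1wr — WR_PORT → AL1|MU0|ME1|BR1|rd2|wr0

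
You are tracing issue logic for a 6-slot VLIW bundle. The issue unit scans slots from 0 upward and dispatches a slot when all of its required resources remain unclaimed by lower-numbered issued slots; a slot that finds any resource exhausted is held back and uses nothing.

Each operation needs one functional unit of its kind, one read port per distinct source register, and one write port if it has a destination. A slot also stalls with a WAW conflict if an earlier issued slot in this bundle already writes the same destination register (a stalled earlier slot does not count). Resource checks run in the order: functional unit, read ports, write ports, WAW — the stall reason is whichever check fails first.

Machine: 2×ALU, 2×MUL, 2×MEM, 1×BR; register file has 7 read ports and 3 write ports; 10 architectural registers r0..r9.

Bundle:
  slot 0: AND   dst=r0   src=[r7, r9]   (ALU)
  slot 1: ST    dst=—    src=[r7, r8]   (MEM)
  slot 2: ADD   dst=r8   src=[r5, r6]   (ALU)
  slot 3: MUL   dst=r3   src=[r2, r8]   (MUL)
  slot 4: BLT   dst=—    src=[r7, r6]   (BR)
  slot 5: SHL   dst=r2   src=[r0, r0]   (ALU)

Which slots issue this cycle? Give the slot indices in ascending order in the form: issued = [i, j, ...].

(0) want 1×ALU +2rd +1wr — yes → AL1|MU2|ME2|BR1|rd5|wr2
(1) want 1×MEM +2rd +0wr — yes → AL1|MU2|ME1|BR1|rd3|wr2
(2) want 1×ALU +2rd +1wr — yes → AL0|MU2|ME1|BR1|rd1|wr1
(3) want 1×MUL +2rd +1wr — RD_PORT → AL0|MU2|ME1|BR1|rd1|wr1
(4) want 1×BR +2rd +0wr — RD_PORT → AL0|MU2|ME1|BR1|rd1|wr1
(5) want 1×ALU +1rd +1wr — FU → AL0|MU2|ME1|BR1|rd1|wr1

issued = [0, 1, 2]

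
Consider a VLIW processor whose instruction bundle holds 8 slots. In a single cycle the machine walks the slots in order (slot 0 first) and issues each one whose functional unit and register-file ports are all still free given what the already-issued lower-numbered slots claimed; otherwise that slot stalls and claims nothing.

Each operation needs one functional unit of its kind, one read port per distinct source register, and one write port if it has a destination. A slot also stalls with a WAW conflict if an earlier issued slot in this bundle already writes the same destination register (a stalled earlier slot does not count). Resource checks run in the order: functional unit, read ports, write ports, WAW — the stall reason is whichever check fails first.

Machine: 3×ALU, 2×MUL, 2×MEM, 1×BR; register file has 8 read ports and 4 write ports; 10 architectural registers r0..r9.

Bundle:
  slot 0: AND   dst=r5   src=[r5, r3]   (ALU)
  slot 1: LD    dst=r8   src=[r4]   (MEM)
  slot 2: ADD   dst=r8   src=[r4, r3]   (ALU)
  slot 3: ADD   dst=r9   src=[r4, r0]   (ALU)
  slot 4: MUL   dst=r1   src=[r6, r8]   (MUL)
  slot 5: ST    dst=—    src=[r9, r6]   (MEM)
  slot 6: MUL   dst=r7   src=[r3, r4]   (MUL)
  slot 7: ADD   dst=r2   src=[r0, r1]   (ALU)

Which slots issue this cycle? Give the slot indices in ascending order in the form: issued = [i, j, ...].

  0. ALU→r5 ⇒ go  {2A/2Mu/2Ld/1B | 6r 3w}
  1. MEM→r8 ⇒ go  {2A/2Mu/1Ld/1B | 5r 2w}
  2. ALU→r8 ⇒ no(WAW)  {2A/2Mu/1Ld/1B | 5r 2w}
  3. ALU→r9 ⇒ go  {1A/2Mu/1Ld/1B | 3r 1w}
  4. MUL→r1 ⇒ go  {1A/1Mu/1Ld/1B | 1r 0w}
  5. MEM ⇒ no(RD_PORT)  {1A/1Mu/1Ld/1B | 1r 0w}
  6. MUL→r7 ⇒ no(RD_PORT)  {1A/1Mu/1Ld/1B | 1r 0w}
  7. ALU→r2 ⇒ no(RD_PORT)  {1A/1Mu/1Ld/1B | 1r 0w}

issued = [0, 1, 3, 4]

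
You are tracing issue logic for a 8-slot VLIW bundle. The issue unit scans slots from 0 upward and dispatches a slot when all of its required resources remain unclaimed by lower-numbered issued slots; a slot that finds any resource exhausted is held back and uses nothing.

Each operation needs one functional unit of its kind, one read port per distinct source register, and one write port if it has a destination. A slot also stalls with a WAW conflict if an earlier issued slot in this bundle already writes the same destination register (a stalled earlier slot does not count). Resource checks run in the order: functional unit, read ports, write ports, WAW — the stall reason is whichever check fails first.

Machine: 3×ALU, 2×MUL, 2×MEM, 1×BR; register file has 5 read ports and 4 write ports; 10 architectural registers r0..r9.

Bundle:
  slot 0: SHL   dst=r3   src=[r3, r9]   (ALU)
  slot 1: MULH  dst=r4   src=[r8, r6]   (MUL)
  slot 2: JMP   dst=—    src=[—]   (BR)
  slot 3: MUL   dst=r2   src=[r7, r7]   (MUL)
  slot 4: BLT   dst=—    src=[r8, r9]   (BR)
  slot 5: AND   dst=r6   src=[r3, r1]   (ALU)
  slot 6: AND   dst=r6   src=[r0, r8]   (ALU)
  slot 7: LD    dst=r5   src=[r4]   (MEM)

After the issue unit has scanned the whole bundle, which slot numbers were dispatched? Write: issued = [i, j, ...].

issued = [0, 1, 2, 3]

#0 ALU src=r3,r9 dispatched  <A:2 Mu:2 Ld:2 B:1 rd:3 wr:3>
#1 MUL src=r8,r6 dispatched  <A:2 Mu:1 Ld:2 B:1 rd:1 wr:2>
#2 BR src=- dispatched  <A:2 Mu:1 Ld:2 B:0 rd:1 wr:2>
#3 MUL src=r7,r7 dispatched  <A:2 Mu:0 Ld:2 B:0 rd:0 wr:1>
#4 BR src=r8,r9 held:FU  <A:2 Mu:0 Ld:2 B:0 rd:0 wr:1>
#5 ALU src=r3,r1 held:RD_PORT  <A:2 Mu:0 Ld:2 B:0 rd:0 wr:1>
#6 ALU src=r0,r8 held:RD_PORT  <A:2 Mu:0 Ld:2 B:0 rd:0 wr:1>
#7 MEM src=r4 held:RD_PORT  <A:2 Mu:0 Ld:2 B:0 rd:0 wr:1>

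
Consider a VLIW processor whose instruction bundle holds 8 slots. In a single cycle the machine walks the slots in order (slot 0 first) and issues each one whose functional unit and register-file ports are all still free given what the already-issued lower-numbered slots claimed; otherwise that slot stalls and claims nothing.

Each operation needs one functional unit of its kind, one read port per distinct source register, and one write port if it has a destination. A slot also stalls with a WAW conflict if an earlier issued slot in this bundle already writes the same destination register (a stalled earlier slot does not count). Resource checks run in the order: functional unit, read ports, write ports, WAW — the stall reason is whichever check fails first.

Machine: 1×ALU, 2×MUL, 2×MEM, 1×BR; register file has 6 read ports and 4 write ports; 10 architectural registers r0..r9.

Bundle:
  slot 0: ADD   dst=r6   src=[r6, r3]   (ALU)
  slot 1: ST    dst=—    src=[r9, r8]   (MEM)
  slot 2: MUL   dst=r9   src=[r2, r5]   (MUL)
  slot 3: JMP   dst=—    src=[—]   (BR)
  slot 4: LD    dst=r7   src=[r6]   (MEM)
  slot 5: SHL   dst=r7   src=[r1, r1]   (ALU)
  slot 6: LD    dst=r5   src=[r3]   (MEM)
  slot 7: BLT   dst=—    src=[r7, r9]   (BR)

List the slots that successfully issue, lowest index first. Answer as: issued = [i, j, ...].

issued = [0, 1, 2, 3]

#0 ALU src=r6,r3 dispatched  <A:0 Mu:2 Ld:2 B:1 rd:4 wr:3>
#1 MEM src=r9,r8 dispatched  <A:0 Mu:2 Ld:1 B:1 rd:2 wr:3>
#2 MUL src=r2,r5 dispatched  <A:0 Mu:1 Ld:1 B:1 rd:0 wr:2>
#3 BR src=- dispatched  <A:0 Mu:1 Ld:1 B:0 rd:0 wr:2>
#4 MEM src=r6 held:RD_PORT  <A:0 Mu:1 Ld:1 B:0 rd:0 wr:2>
#5 ALU src=r1,r1 held:FU  <A:0 Mu:1 Ld:1 B:0 rd:0 wr:2>
#6 MEM src=r3 held:RD_PORT  <A:0 Mu:1 Ld:1 B:0 rd:0 wr:2>
#7 BR src=r7,r9 held:FU  <A:0 Mu:1 Ld:1 B:0 rd:0 wr:2>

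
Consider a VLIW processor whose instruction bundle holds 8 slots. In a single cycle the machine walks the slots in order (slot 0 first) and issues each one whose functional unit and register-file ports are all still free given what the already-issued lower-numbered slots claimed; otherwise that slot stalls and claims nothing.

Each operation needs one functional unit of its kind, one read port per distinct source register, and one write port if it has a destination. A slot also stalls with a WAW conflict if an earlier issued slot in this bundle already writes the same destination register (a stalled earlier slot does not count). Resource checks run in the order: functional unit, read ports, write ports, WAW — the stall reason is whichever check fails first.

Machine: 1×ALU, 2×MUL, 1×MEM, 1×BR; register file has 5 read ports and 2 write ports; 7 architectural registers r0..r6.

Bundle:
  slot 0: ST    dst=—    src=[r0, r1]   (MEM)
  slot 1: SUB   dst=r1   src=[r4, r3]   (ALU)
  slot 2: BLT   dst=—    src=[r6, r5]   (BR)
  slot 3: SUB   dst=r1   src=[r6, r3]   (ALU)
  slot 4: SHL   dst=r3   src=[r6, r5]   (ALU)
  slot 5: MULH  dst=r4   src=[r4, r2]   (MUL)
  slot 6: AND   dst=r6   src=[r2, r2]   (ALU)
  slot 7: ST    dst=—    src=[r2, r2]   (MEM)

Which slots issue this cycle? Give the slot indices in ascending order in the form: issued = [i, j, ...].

issued = [0, 1]

#0 MEM src=r0,r1 dispatched  <A:1 Mu:2 Ld:0 B:1 rd:3 wr:2>
#1 ALU src=r4,r3 dispatched  <A:0 Mu:2 Ld:0 B:1 rd:1 wr:1>
#2 BR src=r6,r5 held:RD_PORT  <A:0 Mu:2 Ld:0 B:1 rd:1 wr:1>
#3 ALU src=r6,r3 held:FU  <A:0 Mu:2 Ld:0 B:1 rd:1 wr:1>
#4 ALU src=r6,r5 held:FU  <A:0 Mu:2 Ld:0 B:1 rd:1 wr:1>
#5 MUL src=r4,r2 held:RD_PORT  <A:0 Mu:2 Ld:0 B:1 rd:1 wr:1>
#6 ALU src=r2,r2 held:FU  <A:0 Mu:2 Ld:0 B:1 rd:1 wr:1>
#7 MEM src=r2,r2 held:FU  <A:0 Mu:2 Ld:0 B:1 rd:1 wr:1>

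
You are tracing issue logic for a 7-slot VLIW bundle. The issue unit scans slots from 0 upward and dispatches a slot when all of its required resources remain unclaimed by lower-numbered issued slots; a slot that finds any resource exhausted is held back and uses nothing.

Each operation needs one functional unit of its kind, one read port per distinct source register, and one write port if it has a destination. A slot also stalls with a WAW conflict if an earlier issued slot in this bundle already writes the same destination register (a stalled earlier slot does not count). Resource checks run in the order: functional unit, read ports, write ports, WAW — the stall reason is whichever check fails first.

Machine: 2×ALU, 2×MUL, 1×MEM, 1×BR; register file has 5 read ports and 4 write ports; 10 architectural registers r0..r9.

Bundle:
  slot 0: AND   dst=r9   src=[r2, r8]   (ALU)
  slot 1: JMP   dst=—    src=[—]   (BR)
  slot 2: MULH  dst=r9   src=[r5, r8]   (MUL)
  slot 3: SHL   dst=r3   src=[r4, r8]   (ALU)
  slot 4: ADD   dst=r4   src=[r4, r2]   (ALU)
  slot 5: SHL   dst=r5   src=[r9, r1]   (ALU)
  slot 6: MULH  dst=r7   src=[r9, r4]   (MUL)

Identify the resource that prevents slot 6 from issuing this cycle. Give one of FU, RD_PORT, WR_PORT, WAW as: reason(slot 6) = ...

reason(slot 6) = RD_PORT

[0] ALU needs rd=2 wr=1: ok; after: ALU=1 MUL=2 MEM=1 BR=1, R=3, W=3
[1] BR needs rd=0 wr=0: ok; after: ALU=1 MUL=2 MEM=1 BR=0, R=3, W=3
[2] MUL needs rd=2 wr=1: WAW; after: ALU=1 MUL=2 MEM=1 BR=0, R=3, W=3
[3] ALU needs rd=2 wr=1: ok; after: ALU=0 MUL=2 MEM=1 BR=0, R=1, W=2
[4] ALU needs rd=2 wr=1: FU; after: ALU=0 MUL=2 MEM=1 BR=0, R=1, W=2
[5] ALU needs rd=2 wr=1: FU; after: ALU=0 MUL=2 MEM=1 BR=0, R=1, W=2
[6] MUL needs rd=2 wr=1: RD_PORT; after: ALU=0 MUL=2 MEM=1 BR=0, R=1, W=2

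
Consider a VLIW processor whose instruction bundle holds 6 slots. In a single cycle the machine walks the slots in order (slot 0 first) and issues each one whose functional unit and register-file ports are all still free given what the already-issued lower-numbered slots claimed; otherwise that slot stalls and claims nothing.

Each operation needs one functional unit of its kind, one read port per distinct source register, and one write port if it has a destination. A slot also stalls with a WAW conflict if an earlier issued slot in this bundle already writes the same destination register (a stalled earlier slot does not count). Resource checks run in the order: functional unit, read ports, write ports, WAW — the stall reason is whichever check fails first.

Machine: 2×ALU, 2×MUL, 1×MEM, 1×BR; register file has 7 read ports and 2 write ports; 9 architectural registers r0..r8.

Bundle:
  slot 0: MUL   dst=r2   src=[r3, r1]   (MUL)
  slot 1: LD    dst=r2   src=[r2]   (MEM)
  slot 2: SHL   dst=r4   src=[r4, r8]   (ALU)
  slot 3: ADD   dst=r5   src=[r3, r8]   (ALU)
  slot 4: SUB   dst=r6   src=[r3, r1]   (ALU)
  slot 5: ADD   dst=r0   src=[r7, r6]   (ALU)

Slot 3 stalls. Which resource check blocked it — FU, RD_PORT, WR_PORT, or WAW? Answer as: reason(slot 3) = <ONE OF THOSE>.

reason(slot 3) = WR_PORT

slot 0 (MUL): ISSUE — free A2,Mu1,Ld1,B1 rp5 wp1
slot 1 (MEM): stall WAW — free A2,Mu1,Ld1,B1 rp5 wp1
slot 2 (ALU): ISSUE — free A1,Mu1,Ld1,B1 rp3 wp0
slot 3 (ALU): stall WR_PORT — free A1,Mu1,Ld1,B1 rp3 wp0
slot 4 (ALU): stall WR_PORT — free A1,Mu1,Ld1,B1 rp3 wp0
slot 5 (ALU): stall WR_PORT — free A1,Mu1,Ld1,B1 rp3 wp0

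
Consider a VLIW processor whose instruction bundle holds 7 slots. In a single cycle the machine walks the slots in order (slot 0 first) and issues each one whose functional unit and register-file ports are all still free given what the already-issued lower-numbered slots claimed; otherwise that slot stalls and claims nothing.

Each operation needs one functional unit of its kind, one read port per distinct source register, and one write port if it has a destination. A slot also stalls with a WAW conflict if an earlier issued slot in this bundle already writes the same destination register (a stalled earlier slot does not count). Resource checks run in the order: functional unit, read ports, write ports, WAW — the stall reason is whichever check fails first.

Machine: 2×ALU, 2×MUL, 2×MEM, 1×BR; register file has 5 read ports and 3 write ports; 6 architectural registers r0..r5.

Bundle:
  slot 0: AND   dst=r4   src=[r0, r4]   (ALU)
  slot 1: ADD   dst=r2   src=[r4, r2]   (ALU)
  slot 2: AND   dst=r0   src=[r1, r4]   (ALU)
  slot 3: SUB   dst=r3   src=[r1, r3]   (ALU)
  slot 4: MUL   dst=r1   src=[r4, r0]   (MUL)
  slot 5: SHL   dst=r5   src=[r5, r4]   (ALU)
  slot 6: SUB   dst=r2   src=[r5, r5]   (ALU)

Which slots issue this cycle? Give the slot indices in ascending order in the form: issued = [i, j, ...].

issued = [0, 1]

  0. ALU→r4 ⇒ go  {1A/2Mu/2Ld/1B | 3r 2w}
  1. ALU→r2 ⇒ go  {0A/2Mu/2Ld/1B | 1r 1w}
  2. ALU→r0 ⇒ no(FU)  {0A/2Mu/2Ld/1B | 1r 1w}
  3. ALU→r3 ⇒ no(FU)  {0A/2Mu/2Ld/1B | 1r 1w}
  4. MUL→r1 ⇒ no(RD_PORT)  {0A/2Mu/2Ld/1B | 1r 1w}
  5. ALU→r5 ⇒ no(FU)  {0A/2Mu/2Ld/1B | 1r 1w}
  6. ALU→r2 ⇒ no(FU)  {0A/2Mu/2Ld/1B | 1r 1w}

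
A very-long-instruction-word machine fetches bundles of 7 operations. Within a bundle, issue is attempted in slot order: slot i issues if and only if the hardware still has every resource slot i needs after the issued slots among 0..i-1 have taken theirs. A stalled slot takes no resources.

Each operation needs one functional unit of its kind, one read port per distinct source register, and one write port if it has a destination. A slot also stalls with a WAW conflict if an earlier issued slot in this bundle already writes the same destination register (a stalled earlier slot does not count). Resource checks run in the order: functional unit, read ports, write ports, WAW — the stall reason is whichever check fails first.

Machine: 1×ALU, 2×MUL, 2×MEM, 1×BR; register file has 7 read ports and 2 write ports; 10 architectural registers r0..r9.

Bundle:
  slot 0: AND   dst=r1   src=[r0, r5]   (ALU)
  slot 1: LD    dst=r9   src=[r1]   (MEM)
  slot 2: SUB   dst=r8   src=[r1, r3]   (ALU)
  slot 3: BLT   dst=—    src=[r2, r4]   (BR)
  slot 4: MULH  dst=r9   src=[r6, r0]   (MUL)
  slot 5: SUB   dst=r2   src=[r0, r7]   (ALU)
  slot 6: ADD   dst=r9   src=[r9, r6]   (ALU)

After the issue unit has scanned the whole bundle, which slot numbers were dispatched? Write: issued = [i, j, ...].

issued = [0, 1, 3]

slot 0 (ALU): ISSUE — free A0,Mu2,Ld2,B1 rp5 wp1
slot 1 (MEM): ISSUE — free A0,Mu2,Ld1,B1 rp4 wp0
slot 2 (ALU): stall FU — free A0,Mu2,Ld1,B1 rp4 wp0
slot 3 (BR): ISSUE — free A0,Mu2,Ld1,B0 rp2 wp0
slot 4 (MUL): stall WR_PORT — free A0,Mu2,Ld1,B0 rp2 wp0
slot 5 (ALU): stall FU — free A0,Mu2,Ld1,B0 rp2 wp0
slot 6 (ALU): stall FU — free A0,Mu2,Ld1,B0 rp2 wp0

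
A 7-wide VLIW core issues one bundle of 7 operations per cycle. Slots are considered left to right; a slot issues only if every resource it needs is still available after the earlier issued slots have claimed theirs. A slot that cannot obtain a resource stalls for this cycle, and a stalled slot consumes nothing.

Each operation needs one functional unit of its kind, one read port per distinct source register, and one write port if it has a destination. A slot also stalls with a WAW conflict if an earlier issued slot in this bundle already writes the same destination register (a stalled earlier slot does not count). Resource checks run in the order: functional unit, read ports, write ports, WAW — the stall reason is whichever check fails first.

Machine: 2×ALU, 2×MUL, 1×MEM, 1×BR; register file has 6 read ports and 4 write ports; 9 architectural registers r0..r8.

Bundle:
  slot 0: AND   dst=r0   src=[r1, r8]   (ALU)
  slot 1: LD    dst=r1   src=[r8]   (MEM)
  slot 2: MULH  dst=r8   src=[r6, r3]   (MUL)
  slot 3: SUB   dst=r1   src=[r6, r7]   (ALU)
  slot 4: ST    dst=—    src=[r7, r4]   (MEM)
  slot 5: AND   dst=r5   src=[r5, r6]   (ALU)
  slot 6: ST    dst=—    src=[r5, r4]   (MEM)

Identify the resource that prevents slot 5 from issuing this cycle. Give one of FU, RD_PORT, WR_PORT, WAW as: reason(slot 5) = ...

[0] ALU needs rd=2 wr=1: ok; after: ALU=1 MUL=2 MEM=1 BR=1, R=4, W=3
[1] MEM needs rd=1 wr=1: ok; after: ALU=1 MUL=2 MEM=0 BR=1, R=3, W=2
[2] MUL needs rd=2 wr=1: ok; after: ALU=1 MUL=1 MEM=0 BR=1, R=1, W=1
[3] ALU needs rd=2 wr=1: RD_PORT; after: ALU=1 MUL=1 MEM=0 BR=1, R=1, W=1
[4] MEM needs rd=2 wr=0: FU; after: ALU=1 MUL=1 MEM=0 BR=1, R=1, W=1
[5] ALU needs rd=2 wr=1: RD_PORT; after: ALU=1 MUL=1 MEM=0 BR=1, R=1, W=1
[6] MEM needs rd=2 wr=0: FU; after: ALU=1 MUL=1 MEM=0 BR=1, R=1, W=1

reason(slot 5) = RD_PORT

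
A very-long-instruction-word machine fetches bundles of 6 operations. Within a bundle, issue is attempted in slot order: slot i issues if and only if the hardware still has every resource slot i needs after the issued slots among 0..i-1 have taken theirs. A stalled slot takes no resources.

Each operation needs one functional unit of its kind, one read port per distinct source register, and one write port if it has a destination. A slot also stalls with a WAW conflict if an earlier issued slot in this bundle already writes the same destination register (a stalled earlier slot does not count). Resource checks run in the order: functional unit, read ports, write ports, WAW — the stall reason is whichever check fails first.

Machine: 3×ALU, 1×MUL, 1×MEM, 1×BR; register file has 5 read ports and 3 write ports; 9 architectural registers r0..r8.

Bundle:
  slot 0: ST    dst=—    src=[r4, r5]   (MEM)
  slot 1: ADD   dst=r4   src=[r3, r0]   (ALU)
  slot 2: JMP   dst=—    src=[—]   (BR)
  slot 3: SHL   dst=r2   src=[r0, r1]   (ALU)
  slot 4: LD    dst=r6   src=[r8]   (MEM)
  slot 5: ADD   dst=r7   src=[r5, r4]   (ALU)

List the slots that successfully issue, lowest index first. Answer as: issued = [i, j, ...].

(0) want 1×MEM +2rd +0wr — yes → AL3|MU1|ME0|BR1|rd3|wr3
(1) want 1×ALU +2rd +1wr — yes → AL2|MU1|ME0|BR1|rd1|wr2
(2) want 1×BR +0rd +0wr — yes → AL2|MU1|ME0|BR0|rd1|wr2
(3) want 1×ALU +2rd +1wr — RD_PORT → AL2|MU1|ME0|BR0|rd1|wr2
(4) want 1×MEM +1rd +1wr — FU → AL2|MU1|ME0|BR0|rd1|wr2
(5) want 1×ALU +2rd +1wr — RD_PORT → AL2|MU1|ME0|BR0|rd1|wr2

issued = [0, 1, 2]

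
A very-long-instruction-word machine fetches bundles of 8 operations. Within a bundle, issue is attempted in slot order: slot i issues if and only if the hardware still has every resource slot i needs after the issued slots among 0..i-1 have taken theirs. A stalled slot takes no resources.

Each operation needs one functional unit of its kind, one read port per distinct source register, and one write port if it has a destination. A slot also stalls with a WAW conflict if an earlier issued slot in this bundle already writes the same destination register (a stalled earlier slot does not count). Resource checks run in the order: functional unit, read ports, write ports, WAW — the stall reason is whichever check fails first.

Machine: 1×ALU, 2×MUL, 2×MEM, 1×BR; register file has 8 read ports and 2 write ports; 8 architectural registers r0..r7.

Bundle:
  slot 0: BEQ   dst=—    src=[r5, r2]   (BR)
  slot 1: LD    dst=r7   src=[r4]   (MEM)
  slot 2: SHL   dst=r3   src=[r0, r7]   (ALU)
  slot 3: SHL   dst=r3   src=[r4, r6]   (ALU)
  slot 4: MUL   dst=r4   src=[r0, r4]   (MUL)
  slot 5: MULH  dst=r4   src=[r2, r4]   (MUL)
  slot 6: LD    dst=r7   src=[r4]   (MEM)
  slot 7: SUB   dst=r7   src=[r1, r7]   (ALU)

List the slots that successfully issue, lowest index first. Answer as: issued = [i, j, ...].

issued = [0, 1, 2]

#0 BR src=r5,r2 dispatched  <A:1 Mu:2 Ld:2 B:0 rd:6 wr:2>
#1 MEM src=r4 dispatched  <A:1 Mu:2 Ld:1 B:0 rd:5 wr:1>
#2 ALU src=r0,r7 dispatched  <A:0 Mu:2 Ld:1 B:0 rd:3 wr:0>
#3 ALU src=r4,r6 held:FU  <A:0 Mu:2 Ld:1 B:0 rd:3 wr:0>
#4 MUL src=r0,r4 held:WR_PORT  <A:0 Mu:2 Ld:1 B:0 rd:3 wr:0>
#5 MUL src=r2,r4 held:WR_PORT  <A:0 Mu:2 Ld:1 B:0 rd:3 wr:0>
#6 MEM src=r4 held:WR_PORT  <A:0 Mu:2 Ld:1 B:0 rd:3 wr:0>
#7 ALU src=r1,r7 held:FU  <A:0 Mu:2 Ld:1 B:0 rd:3 wr:0>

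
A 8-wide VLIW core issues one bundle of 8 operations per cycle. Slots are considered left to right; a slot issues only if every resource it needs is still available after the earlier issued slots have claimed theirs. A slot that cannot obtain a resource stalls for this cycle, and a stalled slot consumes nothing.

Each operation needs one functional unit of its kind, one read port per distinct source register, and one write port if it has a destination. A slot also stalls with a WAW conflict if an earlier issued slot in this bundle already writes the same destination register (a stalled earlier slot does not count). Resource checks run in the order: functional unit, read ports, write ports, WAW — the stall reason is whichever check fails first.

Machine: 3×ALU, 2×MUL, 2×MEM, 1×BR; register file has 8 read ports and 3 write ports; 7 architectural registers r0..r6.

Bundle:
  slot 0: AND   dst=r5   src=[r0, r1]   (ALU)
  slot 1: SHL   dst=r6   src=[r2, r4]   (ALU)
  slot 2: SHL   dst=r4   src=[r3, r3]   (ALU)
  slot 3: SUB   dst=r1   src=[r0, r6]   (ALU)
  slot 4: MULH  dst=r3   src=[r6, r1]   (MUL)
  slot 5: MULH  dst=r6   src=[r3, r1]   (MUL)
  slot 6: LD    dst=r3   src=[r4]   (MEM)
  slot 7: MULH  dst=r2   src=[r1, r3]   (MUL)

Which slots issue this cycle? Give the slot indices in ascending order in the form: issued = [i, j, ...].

issued = [0, 1, 2]

#0 ALU src=r0,r1 dispatched  <A:2 Mu:2 Ld:2 B:1 rd:6 wr:2>
#1 ALU src=r2,r4 dispatched  <A:1 Mu:2 Ld:2 B:1 rd:4 wr:1>
#2 ALU src=r3,r3 dispatched  <A:0 Mu:2 Ld:2 B:1 rd:3 wr:0>
#3 ALU src=r0,r6 held:FU  <A:0 Mu:2 Ld:2 B:1 rd:3 wr:0>
#4 MUL src=r6,r1 held:WR_PORT  <A:0 Mu:2 Ld:2 B:1 rd:3 wr:0>
#5 MUL src=r3,r1 held:WR_PORT  <A:0 Mu:2 Ld:2 B:1 rd:3 wr:0>
#6 MEM src=r4 held:WR_PORT  <A:0 Mu:2 Ld:2 B:1 rd:3 wr:0>
#7 MUL src=r1,r3 held:WR_PORT  <A:0 Mu:2 Ld:2 B:1 rd:3 wr:0>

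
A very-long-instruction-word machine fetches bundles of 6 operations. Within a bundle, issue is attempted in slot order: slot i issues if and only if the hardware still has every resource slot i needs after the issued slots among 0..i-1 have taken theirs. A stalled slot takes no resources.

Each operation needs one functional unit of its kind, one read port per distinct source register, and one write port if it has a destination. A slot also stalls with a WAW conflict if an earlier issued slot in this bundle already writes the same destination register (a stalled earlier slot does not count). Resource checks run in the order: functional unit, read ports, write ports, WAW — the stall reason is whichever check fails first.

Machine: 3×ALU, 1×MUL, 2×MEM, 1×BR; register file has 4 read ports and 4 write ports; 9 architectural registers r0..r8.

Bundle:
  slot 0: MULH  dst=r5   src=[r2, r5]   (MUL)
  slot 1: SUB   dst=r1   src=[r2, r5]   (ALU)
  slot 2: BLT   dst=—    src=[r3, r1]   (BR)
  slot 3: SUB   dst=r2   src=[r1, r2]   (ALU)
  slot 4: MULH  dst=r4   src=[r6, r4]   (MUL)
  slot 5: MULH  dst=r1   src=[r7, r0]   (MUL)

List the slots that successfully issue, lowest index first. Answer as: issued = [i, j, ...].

issued = [0, 1]

[0] MUL needs rd=2 wr=1: ok; after: ALU=3 MUL=0 MEM=2 BR=1, R=2, W=3
[1] ALU needs rd=2 wr=1: ok; after: ALU=2 MUL=0 MEM=2 BR=1, R=0, W=2
[2] BR needs rd=2 wr=0: RD_PORT; after: ALU=2 MUL=0 MEM=2 BR=1, R=0, W=2
[3] ALU needs rd=2 wr=1: RD_PORT; after: ALU=2 MUL=0 MEM=2 BR=1, R=0, W=2
[4] MUL needs rd=2 wr=1: FU; after: ALU=2 MUL=0 MEM=2 BR=1, R=0, W=2
[5] MUL needs rd=2 wr=1: FU; after: ALU=2 MUL=0 MEM=2 BR=1, R=0, W=2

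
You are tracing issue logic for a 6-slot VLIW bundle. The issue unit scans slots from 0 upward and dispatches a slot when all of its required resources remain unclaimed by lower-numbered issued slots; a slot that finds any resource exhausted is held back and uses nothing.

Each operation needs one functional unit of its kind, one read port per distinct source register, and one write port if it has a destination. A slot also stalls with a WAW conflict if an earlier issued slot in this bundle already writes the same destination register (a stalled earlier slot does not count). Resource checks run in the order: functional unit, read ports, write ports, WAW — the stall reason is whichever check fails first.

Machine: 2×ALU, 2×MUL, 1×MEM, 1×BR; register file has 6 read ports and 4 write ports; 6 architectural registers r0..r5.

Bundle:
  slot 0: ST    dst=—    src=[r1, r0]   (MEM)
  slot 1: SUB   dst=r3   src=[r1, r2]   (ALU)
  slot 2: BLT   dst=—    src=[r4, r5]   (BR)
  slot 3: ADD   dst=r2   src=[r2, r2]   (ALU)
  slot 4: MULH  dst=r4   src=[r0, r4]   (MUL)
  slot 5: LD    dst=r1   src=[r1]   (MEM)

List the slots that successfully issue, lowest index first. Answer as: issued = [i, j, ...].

slot 0 (MEM): ISSUE — free A2,Mu2,Ld0,B1 rp4 wp4
slot 1 (ALU): ISSUE — free A1,Mu2,Ld0,B1 rp2 wp3
slot 2 (BR): ISSUE — free A1,Mu2,Ld0,B0 rp0 wp3
slot 3 (ALU): stall RD_PORT — free A1,Mu2,Ld0,B0 rp0 wp3
slot 4 (MUL): stall RD_PORT — free A1,Mu2,Ld0,B0 rp0 wp3
slot 5 (MEM): stall FU — free A1,Mu2,Ld0,B0 rp0 wp3

issued = [0, 1, 2]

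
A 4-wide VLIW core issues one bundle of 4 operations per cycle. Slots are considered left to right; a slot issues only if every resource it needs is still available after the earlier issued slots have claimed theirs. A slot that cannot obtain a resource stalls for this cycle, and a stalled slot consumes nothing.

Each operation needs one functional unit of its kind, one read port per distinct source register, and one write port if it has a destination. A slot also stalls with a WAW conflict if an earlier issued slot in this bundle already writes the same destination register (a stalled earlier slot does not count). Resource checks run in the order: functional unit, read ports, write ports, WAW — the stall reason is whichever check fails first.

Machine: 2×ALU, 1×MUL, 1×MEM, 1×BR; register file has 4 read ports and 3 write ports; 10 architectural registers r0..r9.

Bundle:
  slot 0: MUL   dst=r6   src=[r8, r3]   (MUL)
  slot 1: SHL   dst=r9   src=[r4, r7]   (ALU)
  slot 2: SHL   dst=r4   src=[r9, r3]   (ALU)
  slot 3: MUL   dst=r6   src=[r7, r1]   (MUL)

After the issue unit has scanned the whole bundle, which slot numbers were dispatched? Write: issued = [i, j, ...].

#0 MUL src=r8,r3 dispatched  <A:2 Mu:0 Ld:1 B:1 rd:2 wr:2>
#1 ALU src=r4,r7 dispatched  <A:1 Mu:0 Ld:1 B:1 rd:0 wr:1>
#2 ALU src=r9,r3 held:RD_PORT  <A:1 Mu:0 Ld:1 B:1 rd:0 wr:1>
#3 MUL src=r7,r1 held:FU  <A:1 Mu:0 Ld:1 B:1 rd:0 wr:1>

issued = [0, 1]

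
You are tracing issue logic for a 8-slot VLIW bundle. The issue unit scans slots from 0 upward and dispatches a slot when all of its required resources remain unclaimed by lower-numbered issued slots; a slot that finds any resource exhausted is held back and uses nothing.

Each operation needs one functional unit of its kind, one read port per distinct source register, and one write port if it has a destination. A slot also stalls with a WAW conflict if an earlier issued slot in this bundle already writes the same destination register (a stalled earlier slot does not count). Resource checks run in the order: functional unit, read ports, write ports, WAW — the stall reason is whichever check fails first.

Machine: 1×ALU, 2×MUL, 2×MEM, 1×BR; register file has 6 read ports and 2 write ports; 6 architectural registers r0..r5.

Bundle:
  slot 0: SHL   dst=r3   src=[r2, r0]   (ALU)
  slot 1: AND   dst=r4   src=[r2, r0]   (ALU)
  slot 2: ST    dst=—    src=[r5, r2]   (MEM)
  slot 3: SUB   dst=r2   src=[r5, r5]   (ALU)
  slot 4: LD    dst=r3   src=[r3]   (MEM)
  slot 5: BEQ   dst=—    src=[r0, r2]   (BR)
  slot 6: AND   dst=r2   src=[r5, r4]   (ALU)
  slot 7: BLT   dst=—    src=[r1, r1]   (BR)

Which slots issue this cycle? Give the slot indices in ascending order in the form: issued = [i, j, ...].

issued = [0, 2, 5]

[0] ALU needs rd=2 wr=1: ok; after: ALU=0 MUL=2 MEM=2 BR=1, R=4, W=1
[1] ALU needs rd=2 wr=1: FU; after: ALU=0 MUL=2 MEM=2 BR=1, R=4, W=1
[2] MEM needs rd=2 wr=0: ok; after: ALU=0 MUL=2 MEM=1 BR=1, R=2, W=1
[3] ALU needs rd=1 wr=1: FU; after: ALU=0 MUL=2 MEM=1 BR=1, R=2, W=1
[4] MEM needs rd=1 wr=1: WAW; after: ALU=0 MUL=2 MEM=1 BR=1, R=2, W=1
[5] BR needs rd=2 wr=0: ok; after: ALU=0 MUL=2 MEM=1 BR=0, R=0, W=1
[6] ALU needs rd=2 wr=1: FU; after: ALU=0 MUL=2 MEM=1 BR=0, R=0, W=1
[7] BR needs rd=1 wr=0: FU; after: ALU=0 MUL=2 MEM=1 BR=0, R=0, W=1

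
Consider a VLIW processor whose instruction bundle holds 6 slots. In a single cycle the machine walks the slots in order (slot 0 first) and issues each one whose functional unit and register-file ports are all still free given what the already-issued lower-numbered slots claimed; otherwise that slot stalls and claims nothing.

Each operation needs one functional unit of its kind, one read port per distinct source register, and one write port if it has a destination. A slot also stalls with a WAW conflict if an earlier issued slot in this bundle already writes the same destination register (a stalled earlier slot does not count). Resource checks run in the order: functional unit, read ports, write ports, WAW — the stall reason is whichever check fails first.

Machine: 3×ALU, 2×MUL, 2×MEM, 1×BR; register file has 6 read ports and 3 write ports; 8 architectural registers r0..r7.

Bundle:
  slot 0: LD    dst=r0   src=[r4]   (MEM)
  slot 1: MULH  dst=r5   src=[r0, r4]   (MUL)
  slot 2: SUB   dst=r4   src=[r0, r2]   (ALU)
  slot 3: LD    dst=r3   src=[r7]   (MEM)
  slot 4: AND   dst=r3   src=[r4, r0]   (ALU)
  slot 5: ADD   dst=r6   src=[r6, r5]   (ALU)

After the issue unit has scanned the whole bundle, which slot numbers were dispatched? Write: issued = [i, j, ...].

(0) want 1×MEM +1rd +1wr — yes → AL3|MU2|ME1|BR1|rd5|wr2
(1) want 1×MUL +2rd +1wr — yes → AL3|MU1|ME1|BR1|rd3|wr1
(2) want 1×ALU +2rd +1wr — yes → AL2|MU1|ME1|BR1|rd1|wr0
(3) want 1×MEM +1rd +1wr — WR_PORT → AL2|MU1|ME1|BR1|rd1|wr0
(4) want 1×ALU +2rd +1wr — RD_PORT → AL2|MU1|ME1|BR1|rd1|wr0
(5) want 1×ALU +2rd +1wr — RD_PORT → AL2|MU1|ME1|BR1|rd1|wr0

issued = [0, 1, 2]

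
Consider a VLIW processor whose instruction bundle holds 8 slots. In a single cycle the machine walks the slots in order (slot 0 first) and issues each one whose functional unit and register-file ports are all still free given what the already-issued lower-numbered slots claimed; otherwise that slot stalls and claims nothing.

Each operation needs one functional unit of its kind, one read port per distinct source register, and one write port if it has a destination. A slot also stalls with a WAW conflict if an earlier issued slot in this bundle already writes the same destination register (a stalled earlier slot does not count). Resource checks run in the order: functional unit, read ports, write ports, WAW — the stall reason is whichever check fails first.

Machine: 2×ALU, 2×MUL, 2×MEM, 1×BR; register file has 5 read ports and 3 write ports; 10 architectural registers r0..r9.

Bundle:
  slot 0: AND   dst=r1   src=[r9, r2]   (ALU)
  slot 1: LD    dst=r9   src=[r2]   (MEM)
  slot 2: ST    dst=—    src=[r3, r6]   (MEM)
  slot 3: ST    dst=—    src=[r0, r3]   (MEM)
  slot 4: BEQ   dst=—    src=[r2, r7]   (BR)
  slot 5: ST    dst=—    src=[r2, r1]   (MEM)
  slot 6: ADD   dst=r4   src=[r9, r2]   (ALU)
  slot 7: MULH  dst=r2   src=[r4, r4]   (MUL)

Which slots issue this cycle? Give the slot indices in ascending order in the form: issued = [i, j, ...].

slot 0 (ALU): ISSUE — free A1,Mu2,Ld2,B1 rp3 wp2
slot 1 (MEM): ISSUE — free A1,Mu2,Ld1,B1 rp2 wp1
slot 2 (MEM): ISSUE — free A1,Mu2,Ld0,B1 rp0 wp1
slot 3 (MEM): stall FU — free A1,Mu2,Ld0,B1 rp0 wp1
slot 4 (BR): stall RD_PORT — free A1,Mu2,Ld0,B1 rp0 wp1
slot 5 (MEM): stall FU — free A1,Mu2,Ld0,B1 rp0 wp1
slot 6 (ALU): stall RD_PORT — free A1,Mu2,Ld0,B1 rp0 wp1
slot 7 (MUL): stall RD_PORT — free A1,Mu2,Ld0,B1 rp0 wp1

issued = [0, 1, 2]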